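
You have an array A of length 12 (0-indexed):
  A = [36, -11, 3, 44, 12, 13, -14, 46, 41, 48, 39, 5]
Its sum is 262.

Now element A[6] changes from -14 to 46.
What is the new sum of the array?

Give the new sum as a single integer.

Old value at index 6: -14
New value at index 6: 46
Delta = 46 - -14 = 60
New sum = old_sum + delta = 262 + (60) = 322

Answer: 322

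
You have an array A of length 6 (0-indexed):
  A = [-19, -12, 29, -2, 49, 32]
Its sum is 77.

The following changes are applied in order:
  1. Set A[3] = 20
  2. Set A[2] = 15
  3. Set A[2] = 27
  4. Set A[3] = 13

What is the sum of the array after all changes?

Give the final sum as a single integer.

Initial sum: 77
Change 1: A[3] -2 -> 20, delta = 22, sum = 99
Change 2: A[2] 29 -> 15, delta = -14, sum = 85
Change 3: A[2] 15 -> 27, delta = 12, sum = 97
Change 4: A[3] 20 -> 13, delta = -7, sum = 90

Answer: 90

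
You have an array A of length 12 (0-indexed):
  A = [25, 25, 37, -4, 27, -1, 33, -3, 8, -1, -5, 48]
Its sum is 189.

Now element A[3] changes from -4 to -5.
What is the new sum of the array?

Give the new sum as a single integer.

Old value at index 3: -4
New value at index 3: -5
Delta = -5 - -4 = -1
New sum = old_sum + delta = 189 + (-1) = 188

Answer: 188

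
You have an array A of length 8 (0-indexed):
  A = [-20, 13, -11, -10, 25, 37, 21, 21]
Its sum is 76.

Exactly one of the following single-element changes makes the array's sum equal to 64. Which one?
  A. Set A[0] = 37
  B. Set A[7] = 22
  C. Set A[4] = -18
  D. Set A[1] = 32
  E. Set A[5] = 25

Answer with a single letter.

Option A: A[0] -20->37, delta=57, new_sum=76+(57)=133
Option B: A[7] 21->22, delta=1, new_sum=76+(1)=77
Option C: A[4] 25->-18, delta=-43, new_sum=76+(-43)=33
Option D: A[1] 13->32, delta=19, new_sum=76+(19)=95
Option E: A[5] 37->25, delta=-12, new_sum=76+(-12)=64 <-- matches target

Answer: E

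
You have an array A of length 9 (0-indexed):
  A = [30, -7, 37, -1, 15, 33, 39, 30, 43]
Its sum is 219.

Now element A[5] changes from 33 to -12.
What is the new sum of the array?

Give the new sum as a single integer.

Answer: 174

Derivation:
Old value at index 5: 33
New value at index 5: -12
Delta = -12 - 33 = -45
New sum = old_sum + delta = 219 + (-45) = 174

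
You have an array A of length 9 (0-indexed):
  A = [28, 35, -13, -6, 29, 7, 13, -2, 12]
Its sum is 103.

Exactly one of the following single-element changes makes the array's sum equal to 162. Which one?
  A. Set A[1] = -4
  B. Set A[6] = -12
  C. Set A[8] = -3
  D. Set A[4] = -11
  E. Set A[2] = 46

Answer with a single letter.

Option A: A[1] 35->-4, delta=-39, new_sum=103+(-39)=64
Option B: A[6] 13->-12, delta=-25, new_sum=103+(-25)=78
Option C: A[8] 12->-3, delta=-15, new_sum=103+(-15)=88
Option D: A[4] 29->-11, delta=-40, new_sum=103+(-40)=63
Option E: A[2] -13->46, delta=59, new_sum=103+(59)=162 <-- matches target

Answer: E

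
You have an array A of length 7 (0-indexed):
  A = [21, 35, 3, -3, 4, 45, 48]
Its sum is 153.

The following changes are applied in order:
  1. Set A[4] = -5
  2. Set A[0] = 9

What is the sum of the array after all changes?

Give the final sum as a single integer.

Initial sum: 153
Change 1: A[4] 4 -> -5, delta = -9, sum = 144
Change 2: A[0] 21 -> 9, delta = -12, sum = 132

Answer: 132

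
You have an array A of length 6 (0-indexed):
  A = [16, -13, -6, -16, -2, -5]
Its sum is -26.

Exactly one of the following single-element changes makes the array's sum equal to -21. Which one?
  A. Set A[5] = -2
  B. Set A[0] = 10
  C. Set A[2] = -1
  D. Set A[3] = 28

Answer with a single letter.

Option A: A[5] -5->-2, delta=3, new_sum=-26+(3)=-23
Option B: A[0] 16->10, delta=-6, new_sum=-26+(-6)=-32
Option C: A[2] -6->-1, delta=5, new_sum=-26+(5)=-21 <-- matches target
Option D: A[3] -16->28, delta=44, new_sum=-26+(44)=18

Answer: C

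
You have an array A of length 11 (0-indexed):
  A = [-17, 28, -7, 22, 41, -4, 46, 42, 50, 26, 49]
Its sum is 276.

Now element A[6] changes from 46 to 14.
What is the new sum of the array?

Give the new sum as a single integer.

Answer: 244

Derivation:
Old value at index 6: 46
New value at index 6: 14
Delta = 14 - 46 = -32
New sum = old_sum + delta = 276 + (-32) = 244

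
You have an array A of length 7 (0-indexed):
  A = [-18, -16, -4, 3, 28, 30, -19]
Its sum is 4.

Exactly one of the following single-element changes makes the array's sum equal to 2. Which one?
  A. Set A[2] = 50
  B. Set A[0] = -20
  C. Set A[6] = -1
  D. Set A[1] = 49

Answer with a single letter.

Option A: A[2] -4->50, delta=54, new_sum=4+(54)=58
Option B: A[0] -18->-20, delta=-2, new_sum=4+(-2)=2 <-- matches target
Option C: A[6] -19->-1, delta=18, new_sum=4+(18)=22
Option D: A[1] -16->49, delta=65, new_sum=4+(65)=69

Answer: B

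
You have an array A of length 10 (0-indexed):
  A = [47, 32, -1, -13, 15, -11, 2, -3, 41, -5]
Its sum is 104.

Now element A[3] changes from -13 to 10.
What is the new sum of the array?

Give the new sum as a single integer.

Old value at index 3: -13
New value at index 3: 10
Delta = 10 - -13 = 23
New sum = old_sum + delta = 104 + (23) = 127

Answer: 127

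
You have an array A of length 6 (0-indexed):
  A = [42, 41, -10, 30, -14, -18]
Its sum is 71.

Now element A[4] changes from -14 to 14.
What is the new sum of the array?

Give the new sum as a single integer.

Answer: 99

Derivation:
Old value at index 4: -14
New value at index 4: 14
Delta = 14 - -14 = 28
New sum = old_sum + delta = 71 + (28) = 99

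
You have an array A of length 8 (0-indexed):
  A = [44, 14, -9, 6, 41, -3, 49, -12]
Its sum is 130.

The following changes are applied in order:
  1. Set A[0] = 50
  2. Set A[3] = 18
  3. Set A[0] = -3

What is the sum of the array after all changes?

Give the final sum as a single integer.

Initial sum: 130
Change 1: A[0] 44 -> 50, delta = 6, sum = 136
Change 2: A[3] 6 -> 18, delta = 12, sum = 148
Change 3: A[0] 50 -> -3, delta = -53, sum = 95

Answer: 95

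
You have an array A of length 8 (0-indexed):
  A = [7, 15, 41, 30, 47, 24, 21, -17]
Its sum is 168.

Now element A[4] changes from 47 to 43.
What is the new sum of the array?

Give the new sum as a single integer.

Old value at index 4: 47
New value at index 4: 43
Delta = 43 - 47 = -4
New sum = old_sum + delta = 168 + (-4) = 164

Answer: 164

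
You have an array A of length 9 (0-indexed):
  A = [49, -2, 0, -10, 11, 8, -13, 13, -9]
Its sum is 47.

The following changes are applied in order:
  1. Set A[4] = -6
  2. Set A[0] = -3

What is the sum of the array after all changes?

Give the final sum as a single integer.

Answer: -22

Derivation:
Initial sum: 47
Change 1: A[4] 11 -> -6, delta = -17, sum = 30
Change 2: A[0] 49 -> -3, delta = -52, sum = -22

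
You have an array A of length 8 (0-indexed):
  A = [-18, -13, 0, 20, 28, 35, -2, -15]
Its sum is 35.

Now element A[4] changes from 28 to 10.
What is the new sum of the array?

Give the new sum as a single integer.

Answer: 17

Derivation:
Old value at index 4: 28
New value at index 4: 10
Delta = 10 - 28 = -18
New sum = old_sum + delta = 35 + (-18) = 17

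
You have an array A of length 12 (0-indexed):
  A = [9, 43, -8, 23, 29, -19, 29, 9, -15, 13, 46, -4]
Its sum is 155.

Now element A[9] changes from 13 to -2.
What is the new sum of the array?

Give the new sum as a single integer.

Answer: 140

Derivation:
Old value at index 9: 13
New value at index 9: -2
Delta = -2 - 13 = -15
New sum = old_sum + delta = 155 + (-15) = 140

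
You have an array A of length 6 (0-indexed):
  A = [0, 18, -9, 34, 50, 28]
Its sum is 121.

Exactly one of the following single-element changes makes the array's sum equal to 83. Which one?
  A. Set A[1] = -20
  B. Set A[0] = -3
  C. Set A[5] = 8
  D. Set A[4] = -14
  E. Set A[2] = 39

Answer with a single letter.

Answer: A

Derivation:
Option A: A[1] 18->-20, delta=-38, new_sum=121+(-38)=83 <-- matches target
Option B: A[0] 0->-3, delta=-3, new_sum=121+(-3)=118
Option C: A[5] 28->8, delta=-20, new_sum=121+(-20)=101
Option D: A[4] 50->-14, delta=-64, new_sum=121+(-64)=57
Option E: A[2] -9->39, delta=48, new_sum=121+(48)=169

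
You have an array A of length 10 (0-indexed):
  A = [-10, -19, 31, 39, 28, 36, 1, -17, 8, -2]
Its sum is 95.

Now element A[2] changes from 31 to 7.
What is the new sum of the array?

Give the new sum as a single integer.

Answer: 71

Derivation:
Old value at index 2: 31
New value at index 2: 7
Delta = 7 - 31 = -24
New sum = old_sum + delta = 95 + (-24) = 71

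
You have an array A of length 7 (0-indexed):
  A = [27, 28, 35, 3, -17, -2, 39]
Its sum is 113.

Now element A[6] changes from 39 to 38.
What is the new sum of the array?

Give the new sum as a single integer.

Answer: 112

Derivation:
Old value at index 6: 39
New value at index 6: 38
Delta = 38 - 39 = -1
New sum = old_sum + delta = 113 + (-1) = 112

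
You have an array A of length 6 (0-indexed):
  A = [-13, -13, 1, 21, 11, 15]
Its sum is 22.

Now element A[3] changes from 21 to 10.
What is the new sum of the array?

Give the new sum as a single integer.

Answer: 11

Derivation:
Old value at index 3: 21
New value at index 3: 10
Delta = 10 - 21 = -11
New sum = old_sum + delta = 22 + (-11) = 11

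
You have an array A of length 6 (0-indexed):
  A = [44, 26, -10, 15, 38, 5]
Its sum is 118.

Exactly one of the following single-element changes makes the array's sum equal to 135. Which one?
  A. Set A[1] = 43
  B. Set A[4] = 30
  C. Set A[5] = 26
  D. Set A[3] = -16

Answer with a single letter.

Option A: A[1] 26->43, delta=17, new_sum=118+(17)=135 <-- matches target
Option B: A[4] 38->30, delta=-8, new_sum=118+(-8)=110
Option C: A[5] 5->26, delta=21, new_sum=118+(21)=139
Option D: A[3] 15->-16, delta=-31, new_sum=118+(-31)=87

Answer: A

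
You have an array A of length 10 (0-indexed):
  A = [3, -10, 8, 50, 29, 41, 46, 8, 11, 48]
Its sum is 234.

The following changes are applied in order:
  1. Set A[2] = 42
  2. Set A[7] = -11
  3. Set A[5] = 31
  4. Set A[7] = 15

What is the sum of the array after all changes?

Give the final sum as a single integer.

Initial sum: 234
Change 1: A[2] 8 -> 42, delta = 34, sum = 268
Change 2: A[7] 8 -> -11, delta = -19, sum = 249
Change 3: A[5] 41 -> 31, delta = -10, sum = 239
Change 4: A[7] -11 -> 15, delta = 26, sum = 265

Answer: 265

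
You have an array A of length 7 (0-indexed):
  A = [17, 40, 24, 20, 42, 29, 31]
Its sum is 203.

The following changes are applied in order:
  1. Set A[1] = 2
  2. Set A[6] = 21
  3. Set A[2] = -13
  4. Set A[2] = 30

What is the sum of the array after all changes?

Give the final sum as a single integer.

Answer: 161

Derivation:
Initial sum: 203
Change 1: A[1] 40 -> 2, delta = -38, sum = 165
Change 2: A[6] 31 -> 21, delta = -10, sum = 155
Change 3: A[2] 24 -> -13, delta = -37, sum = 118
Change 4: A[2] -13 -> 30, delta = 43, sum = 161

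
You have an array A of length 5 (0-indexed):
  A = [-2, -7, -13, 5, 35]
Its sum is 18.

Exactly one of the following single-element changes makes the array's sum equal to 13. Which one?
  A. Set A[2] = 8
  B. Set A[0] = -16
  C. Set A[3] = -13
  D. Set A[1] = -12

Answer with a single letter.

Answer: D

Derivation:
Option A: A[2] -13->8, delta=21, new_sum=18+(21)=39
Option B: A[0] -2->-16, delta=-14, new_sum=18+(-14)=4
Option C: A[3] 5->-13, delta=-18, new_sum=18+(-18)=0
Option D: A[1] -7->-12, delta=-5, new_sum=18+(-5)=13 <-- matches target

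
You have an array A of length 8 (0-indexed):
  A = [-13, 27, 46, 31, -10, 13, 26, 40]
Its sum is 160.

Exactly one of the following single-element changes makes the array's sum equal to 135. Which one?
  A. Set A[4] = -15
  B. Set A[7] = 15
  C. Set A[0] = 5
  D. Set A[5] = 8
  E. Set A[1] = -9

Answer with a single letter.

Answer: B

Derivation:
Option A: A[4] -10->-15, delta=-5, new_sum=160+(-5)=155
Option B: A[7] 40->15, delta=-25, new_sum=160+(-25)=135 <-- matches target
Option C: A[0] -13->5, delta=18, new_sum=160+(18)=178
Option D: A[5] 13->8, delta=-5, new_sum=160+(-5)=155
Option E: A[1] 27->-9, delta=-36, new_sum=160+(-36)=124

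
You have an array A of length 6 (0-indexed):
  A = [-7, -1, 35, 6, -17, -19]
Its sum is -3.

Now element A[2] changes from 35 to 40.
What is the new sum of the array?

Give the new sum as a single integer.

Answer: 2

Derivation:
Old value at index 2: 35
New value at index 2: 40
Delta = 40 - 35 = 5
New sum = old_sum + delta = -3 + (5) = 2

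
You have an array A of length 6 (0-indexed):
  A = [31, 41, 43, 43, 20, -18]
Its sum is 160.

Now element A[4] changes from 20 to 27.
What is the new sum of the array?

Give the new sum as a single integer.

Old value at index 4: 20
New value at index 4: 27
Delta = 27 - 20 = 7
New sum = old_sum + delta = 160 + (7) = 167

Answer: 167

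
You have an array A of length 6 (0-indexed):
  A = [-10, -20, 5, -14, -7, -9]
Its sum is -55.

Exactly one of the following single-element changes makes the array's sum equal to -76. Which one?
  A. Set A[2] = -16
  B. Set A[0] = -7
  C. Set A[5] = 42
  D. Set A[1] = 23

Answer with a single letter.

Option A: A[2] 5->-16, delta=-21, new_sum=-55+(-21)=-76 <-- matches target
Option B: A[0] -10->-7, delta=3, new_sum=-55+(3)=-52
Option C: A[5] -9->42, delta=51, new_sum=-55+(51)=-4
Option D: A[1] -20->23, delta=43, new_sum=-55+(43)=-12

Answer: A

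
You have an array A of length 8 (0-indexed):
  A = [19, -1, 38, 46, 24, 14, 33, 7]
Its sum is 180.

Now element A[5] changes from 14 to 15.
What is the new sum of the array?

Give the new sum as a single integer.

Answer: 181

Derivation:
Old value at index 5: 14
New value at index 5: 15
Delta = 15 - 14 = 1
New sum = old_sum + delta = 180 + (1) = 181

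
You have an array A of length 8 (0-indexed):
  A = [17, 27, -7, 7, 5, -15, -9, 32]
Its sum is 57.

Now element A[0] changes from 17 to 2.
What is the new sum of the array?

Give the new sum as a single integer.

Answer: 42

Derivation:
Old value at index 0: 17
New value at index 0: 2
Delta = 2 - 17 = -15
New sum = old_sum + delta = 57 + (-15) = 42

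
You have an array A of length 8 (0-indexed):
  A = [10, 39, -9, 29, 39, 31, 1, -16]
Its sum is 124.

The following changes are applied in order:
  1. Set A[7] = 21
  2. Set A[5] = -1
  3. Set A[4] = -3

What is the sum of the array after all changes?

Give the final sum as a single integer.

Answer: 87

Derivation:
Initial sum: 124
Change 1: A[7] -16 -> 21, delta = 37, sum = 161
Change 2: A[5] 31 -> -1, delta = -32, sum = 129
Change 3: A[4] 39 -> -3, delta = -42, sum = 87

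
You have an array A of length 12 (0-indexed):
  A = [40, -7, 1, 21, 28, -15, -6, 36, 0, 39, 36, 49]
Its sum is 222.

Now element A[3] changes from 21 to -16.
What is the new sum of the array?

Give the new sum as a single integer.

Old value at index 3: 21
New value at index 3: -16
Delta = -16 - 21 = -37
New sum = old_sum + delta = 222 + (-37) = 185

Answer: 185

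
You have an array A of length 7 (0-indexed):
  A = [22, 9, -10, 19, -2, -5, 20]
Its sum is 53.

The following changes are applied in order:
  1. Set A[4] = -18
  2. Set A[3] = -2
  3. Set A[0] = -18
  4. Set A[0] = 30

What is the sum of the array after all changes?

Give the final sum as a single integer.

Initial sum: 53
Change 1: A[4] -2 -> -18, delta = -16, sum = 37
Change 2: A[3] 19 -> -2, delta = -21, sum = 16
Change 3: A[0] 22 -> -18, delta = -40, sum = -24
Change 4: A[0] -18 -> 30, delta = 48, sum = 24

Answer: 24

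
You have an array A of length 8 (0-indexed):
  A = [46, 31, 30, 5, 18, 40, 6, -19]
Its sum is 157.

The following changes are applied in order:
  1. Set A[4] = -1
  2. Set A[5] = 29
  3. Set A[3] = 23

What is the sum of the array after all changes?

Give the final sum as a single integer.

Initial sum: 157
Change 1: A[4] 18 -> -1, delta = -19, sum = 138
Change 2: A[5] 40 -> 29, delta = -11, sum = 127
Change 3: A[3] 5 -> 23, delta = 18, sum = 145

Answer: 145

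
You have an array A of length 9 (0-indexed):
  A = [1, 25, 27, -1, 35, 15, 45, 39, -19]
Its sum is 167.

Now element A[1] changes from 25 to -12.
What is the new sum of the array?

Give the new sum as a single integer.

Answer: 130

Derivation:
Old value at index 1: 25
New value at index 1: -12
Delta = -12 - 25 = -37
New sum = old_sum + delta = 167 + (-37) = 130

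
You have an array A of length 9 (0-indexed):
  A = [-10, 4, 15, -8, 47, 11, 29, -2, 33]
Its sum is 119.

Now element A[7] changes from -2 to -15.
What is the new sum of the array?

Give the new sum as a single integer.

Answer: 106

Derivation:
Old value at index 7: -2
New value at index 7: -15
Delta = -15 - -2 = -13
New sum = old_sum + delta = 119 + (-13) = 106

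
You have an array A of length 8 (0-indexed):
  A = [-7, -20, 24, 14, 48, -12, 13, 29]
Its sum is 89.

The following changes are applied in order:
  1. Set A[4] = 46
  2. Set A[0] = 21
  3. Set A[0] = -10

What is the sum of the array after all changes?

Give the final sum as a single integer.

Initial sum: 89
Change 1: A[4] 48 -> 46, delta = -2, sum = 87
Change 2: A[0] -7 -> 21, delta = 28, sum = 115
Change 3: A[0] 21 -> -10, delta = -31, sum = 84

Answer: 84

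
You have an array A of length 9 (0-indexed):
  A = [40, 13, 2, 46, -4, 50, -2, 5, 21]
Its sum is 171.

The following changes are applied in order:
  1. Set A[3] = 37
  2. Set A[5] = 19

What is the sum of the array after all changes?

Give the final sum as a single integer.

Answer: 131

Derivation:
Initial sum: 171
Change 1: A[3] 46 -> 37, delta = -9, sum = 162
Change 2: A[5] 50 -> 19, delta = -31, sum = 131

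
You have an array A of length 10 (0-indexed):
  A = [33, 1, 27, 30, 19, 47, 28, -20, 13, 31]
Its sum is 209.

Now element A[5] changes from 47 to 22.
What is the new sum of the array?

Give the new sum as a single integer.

Answer: 184

Derivation:
Old value at index 5: 47
New value at index 5: 22
Delta = 22 - 47 = -25
New sum = old_sum + delta = 209 + (-25) = 184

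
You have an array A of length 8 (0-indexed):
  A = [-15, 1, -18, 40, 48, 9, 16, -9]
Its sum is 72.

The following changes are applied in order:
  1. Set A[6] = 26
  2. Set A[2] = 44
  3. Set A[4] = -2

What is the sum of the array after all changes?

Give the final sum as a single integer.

Answer: 94

Derivation:
Initial sum: 72
Change 1: A[6] 16 -> 26, delta = 10, sum = 82
Change 2: A[2] -18 -> 44, delta = 62, sum = 144
Change 3: A[4] 48 -> -2, delta = -50, sum = 94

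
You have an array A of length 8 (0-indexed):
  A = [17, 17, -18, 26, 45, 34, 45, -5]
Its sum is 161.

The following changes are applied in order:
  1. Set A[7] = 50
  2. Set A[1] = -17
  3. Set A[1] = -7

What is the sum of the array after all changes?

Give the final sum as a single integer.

Initial sum: 161
Change 1: A[7] -5 -> 50, delta = 55, sum = 216
Change 2: A[1] 17 -> -17, delta = -34, sum = 182
Change 3: A[1] -17 -> -7, delta = 10, sum = 192

Answer: 192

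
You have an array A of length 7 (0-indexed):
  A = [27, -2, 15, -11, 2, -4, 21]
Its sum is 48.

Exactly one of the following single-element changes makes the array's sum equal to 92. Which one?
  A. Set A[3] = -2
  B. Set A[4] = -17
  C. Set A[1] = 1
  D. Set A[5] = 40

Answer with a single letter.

Option A: A[3] -11->-2, delta=9, new_sum=48+(9)=57
Option B: A[4] 2->-17, delta=-19, new_sum=48+(-19)=29
Option C: A[1] -2->1, delta=3, new_sum=48+(3)=51
Option D: A[5] -4->40, delta=44, new_sum=48+(44)=92 <-- matches target

Answer: D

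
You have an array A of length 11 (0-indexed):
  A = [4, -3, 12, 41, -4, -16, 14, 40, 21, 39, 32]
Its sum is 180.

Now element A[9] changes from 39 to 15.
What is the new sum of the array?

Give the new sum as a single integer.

Old value at index 9: 39
New value at index 9: 15
Delta = 15 - 39 = -24
New sum = old_sum + delta = 180 + (-24) = 156

Answer: 156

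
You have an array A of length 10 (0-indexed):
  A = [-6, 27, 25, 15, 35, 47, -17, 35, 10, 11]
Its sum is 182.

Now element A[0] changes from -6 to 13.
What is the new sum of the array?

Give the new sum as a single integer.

Old value at index 0: -6
New value at index 0: 13
Delta = 13 - -6 = 19
New sum = old_sum + delta = 182 + (19) = 201

Answer: 201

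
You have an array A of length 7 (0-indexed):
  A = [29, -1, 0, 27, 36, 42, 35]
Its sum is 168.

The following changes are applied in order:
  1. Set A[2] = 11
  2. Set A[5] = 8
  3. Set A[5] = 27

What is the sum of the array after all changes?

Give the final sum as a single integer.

Answer: 164

Derivation:
Initial sum: 168
Change 1: A[2] 0 -> 11, delta = 11, sum = 179
Change 2: A[5] 42 -> 8, delta = -34, sum = 145
Change 3: A[5] 8 -> 27, delta = 19, sum = 164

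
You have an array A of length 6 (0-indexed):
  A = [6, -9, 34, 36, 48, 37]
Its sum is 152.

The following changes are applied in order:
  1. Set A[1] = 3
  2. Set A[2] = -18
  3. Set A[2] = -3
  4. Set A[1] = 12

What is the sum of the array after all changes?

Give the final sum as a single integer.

Answer: 136

Derivation:
Initial sum: 152
Change 1: A[1] -9 -> 3, delta = 12, sum = 164
Change 2: A[2] 34 -> -18, delta = -52, sum = 112
Change 3: A[2] -18 -> -3, delta = 15, sum = 127
Change 4: A[1] 3 -> 12, delta = 9, sum = 136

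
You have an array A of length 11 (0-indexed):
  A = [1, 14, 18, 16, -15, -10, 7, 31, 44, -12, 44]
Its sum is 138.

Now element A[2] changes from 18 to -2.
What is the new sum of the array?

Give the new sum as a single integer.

Answer: 118

Derivation:
Old value at index 2: 18
New value at index 2: -2
Delta = -2 - 18 = -20
New sum = old_sum + delta = 138 + (-20) = 118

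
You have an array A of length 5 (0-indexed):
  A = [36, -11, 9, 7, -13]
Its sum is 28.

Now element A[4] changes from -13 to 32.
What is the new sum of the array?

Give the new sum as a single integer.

Answer: 73

Derivation:
Old value at index 4: -13
New value at index 4: 32
Delta = 32 - -13 = 45
New sum = old_sum + delta = 28 + (45) = 73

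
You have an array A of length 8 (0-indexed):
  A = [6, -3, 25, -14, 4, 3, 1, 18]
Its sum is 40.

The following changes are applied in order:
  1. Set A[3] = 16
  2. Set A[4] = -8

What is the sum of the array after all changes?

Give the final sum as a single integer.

Answer: 58

Derivation:
Initial sum: 40
Change 1: A[3] -14 -> 16, delta = 30, sum = 70
Change 2: A[4] 4 -> -8, delta = -12, sum = 58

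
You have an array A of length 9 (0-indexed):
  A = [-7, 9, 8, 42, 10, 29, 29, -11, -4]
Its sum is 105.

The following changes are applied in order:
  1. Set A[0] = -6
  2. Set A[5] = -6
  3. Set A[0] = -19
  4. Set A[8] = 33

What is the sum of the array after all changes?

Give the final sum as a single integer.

Answer: 95

Derivation:
Initial sum: 105
Change 1: A[0] -7 -> -6, delta = 1, sum = 106
Change 2: A[5] 29 -> -6, delta = -35, sum = 71
Change 3: A[0] -6 -> -19, delta = -13, sum = 58
Change 4: A[8] -4 -> 33, delta = 37, sum = 95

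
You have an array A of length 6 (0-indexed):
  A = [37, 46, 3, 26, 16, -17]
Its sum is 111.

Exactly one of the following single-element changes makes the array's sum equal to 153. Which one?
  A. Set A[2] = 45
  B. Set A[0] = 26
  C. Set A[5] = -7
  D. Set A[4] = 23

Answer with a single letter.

Answer: A

Derivation:
Option A: A[2] 3->45, delta=42, new_sum=111+(42)=153 <-- matches target
Option B: A[0] 37->26, delta=-11, new_sum=111+(-11)=100
Option C: A[5] -17->-7, delta=10, new_sum=111+(10)=121
Option D: A[4] 16->23, delta=7, new_sum=111+(7)=118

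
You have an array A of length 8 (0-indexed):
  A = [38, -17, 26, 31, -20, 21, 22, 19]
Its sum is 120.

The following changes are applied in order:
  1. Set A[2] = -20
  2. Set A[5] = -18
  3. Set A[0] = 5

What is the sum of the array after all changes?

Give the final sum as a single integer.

Answer: 2

Derivation:
Initial sum: 120
Change 1: A[2] 26 -> -20, delta = -46, sum = 74
Change 2: A[5] 21 -> -18, delta = -39, sum = 35
Change 3: A[0] 38 -> 5, delta = -33, sum = 2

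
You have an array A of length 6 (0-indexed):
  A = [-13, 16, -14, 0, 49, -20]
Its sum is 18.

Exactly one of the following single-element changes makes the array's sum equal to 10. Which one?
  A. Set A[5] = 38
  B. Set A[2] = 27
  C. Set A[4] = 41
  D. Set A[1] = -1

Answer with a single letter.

Option A: A[5] -20->38, delta=58, new_sum=18+(58)=76
Option B: A[2] -14->27, delta=41, new_sum=18+(41)=59
Option C: A[4] 49->41, delta=-8, new_sum=18+(-8)=10 <-- matches target
Option D: A[1] 16->-1, delta=-17, new_sum=18+(-17)=1

Answer: C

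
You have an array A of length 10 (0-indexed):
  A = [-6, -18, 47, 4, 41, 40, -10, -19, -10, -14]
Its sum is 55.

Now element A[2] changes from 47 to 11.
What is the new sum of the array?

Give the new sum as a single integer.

Old value at index 2: 47
New value at index 2: 11
Delta = 11 - 47 = -36
New sum = old_sum + delta = 55 + (-36) = 19

Answer: 19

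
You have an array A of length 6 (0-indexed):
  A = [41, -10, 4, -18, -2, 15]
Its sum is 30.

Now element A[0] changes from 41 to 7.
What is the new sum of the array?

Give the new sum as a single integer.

Answer: -4

Derivation:
Old value at index 0: 41
New value at index 0: 7
Delta = 7 - 41 = -34
New sum = old_sum + delta = 30 + (-34) = -4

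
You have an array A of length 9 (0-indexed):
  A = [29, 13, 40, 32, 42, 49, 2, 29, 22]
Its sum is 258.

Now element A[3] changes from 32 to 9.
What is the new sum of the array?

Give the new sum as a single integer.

Old value at index 3: 32
New value at index 3: 9
Delta = 9 - 32 = -23
New sum = old_sum + delta = 258 + (-23) = 235

Answer: 235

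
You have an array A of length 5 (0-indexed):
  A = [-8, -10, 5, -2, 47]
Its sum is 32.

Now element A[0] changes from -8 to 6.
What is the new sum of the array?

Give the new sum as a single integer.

Old value at index 0: -8
New value at index 0: 6
Delta = 6 - -8 = 14
New sum = old_sum + delta = 32 + (14) = 46

Answer: 46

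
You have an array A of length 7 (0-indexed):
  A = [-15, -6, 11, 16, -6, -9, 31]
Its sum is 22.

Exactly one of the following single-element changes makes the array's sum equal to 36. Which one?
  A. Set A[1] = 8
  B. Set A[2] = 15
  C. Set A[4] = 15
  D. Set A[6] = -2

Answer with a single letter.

Option A: A[1] -6->8, delta=14, new_sum=22+(14)=36 <-- matches target
Option B: A[2] 11->15, delta=4, new_sum=22+(4)=26
Option C: A[4] -6->15, delta=21, new_sum=22+(21)=43
Option D: A[6] 31->-2, delta=-33, new_sum=22+(-33)=-11

Answer: A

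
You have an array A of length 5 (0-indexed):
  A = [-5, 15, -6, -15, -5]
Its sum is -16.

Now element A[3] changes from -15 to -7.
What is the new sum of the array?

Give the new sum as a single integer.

Old value at index 3: -15
New value at index 3: -7
Delta = -7 - -15 = 8
New sum = old_sum + delta = -16 + (8) = -8

Answer: -8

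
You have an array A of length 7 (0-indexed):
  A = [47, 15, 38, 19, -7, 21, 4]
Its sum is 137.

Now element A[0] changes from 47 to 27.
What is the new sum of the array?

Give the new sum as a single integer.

Old value at index 0: 47
New value at index 0: 27
Delta = 27 - 47 = -20
New sum = old_sum + delta = 137 + (-20) = 117

Answer: 117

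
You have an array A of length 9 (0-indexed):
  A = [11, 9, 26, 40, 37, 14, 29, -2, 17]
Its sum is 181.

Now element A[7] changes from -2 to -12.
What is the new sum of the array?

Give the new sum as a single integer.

Answer: 171

Derivation:
Old value at index 7: -2
New value at index 7: -12
Delta = -12 - -2 = -10
New sum = old_sum + delta = 181 + (-10) = 171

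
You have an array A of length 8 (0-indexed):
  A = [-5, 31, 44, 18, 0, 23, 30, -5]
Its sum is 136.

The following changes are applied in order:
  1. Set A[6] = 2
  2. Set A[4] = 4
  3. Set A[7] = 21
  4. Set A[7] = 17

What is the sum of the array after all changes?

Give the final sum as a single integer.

Answer: 134

Derivation:
Initial sum: 136
Change 1: A[6] 30 -> 2, delta = -28, sum = 108
Change 2: A[4] 0 -> 4, delta = 4, sum = 112
Change 3: A[7] -5 -> 21, delta = 26, sum = 138
Change 4: A[7] 21 -> 17, delta = -4, sum = 134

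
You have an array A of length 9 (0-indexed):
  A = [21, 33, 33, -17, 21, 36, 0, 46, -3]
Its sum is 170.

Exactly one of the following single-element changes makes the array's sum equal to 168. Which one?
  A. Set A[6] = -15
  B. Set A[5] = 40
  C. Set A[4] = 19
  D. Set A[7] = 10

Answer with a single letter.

Answer: C

Derivation:
Option A: A[6] 0->-15, delta=-15, new_sum=170+(-15)=155
Option B: A[5] 36->40, delta=4, new_sum=170+(4)=174
Option C: A[4] 21->19, delta=-2, new_sum=170+(-2)=168 <-- matches target
Option D: A[7] 46->10, delta=-36, new_sum=170+(-36)=134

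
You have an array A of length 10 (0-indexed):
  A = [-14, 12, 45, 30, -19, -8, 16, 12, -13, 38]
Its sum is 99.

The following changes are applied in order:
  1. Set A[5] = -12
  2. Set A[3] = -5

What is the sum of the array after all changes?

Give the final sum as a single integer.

Initial sum: 99
Change 1: A[5] -8 -> -12, delta = -4, sum = 95
Change 2: A[3] 30 -> -5, delta = -35, sum = 60

Answer: 60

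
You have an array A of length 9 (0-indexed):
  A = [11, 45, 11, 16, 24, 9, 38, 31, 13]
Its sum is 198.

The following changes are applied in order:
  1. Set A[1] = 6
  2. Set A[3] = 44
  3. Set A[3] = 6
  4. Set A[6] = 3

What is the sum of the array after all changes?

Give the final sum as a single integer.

Initial sum: 198
Change 1: A[1] 45 -> 6, delta = -39, sum = 159
Change 2: A[3] 16 -> 44, delta = 28, sum = 187
Change 3: A[3] 44 -> 6, delta = -38, sum = 149
Change 4: A[6] 38 -> 3, delta = -35, sum = 114

Answer: 114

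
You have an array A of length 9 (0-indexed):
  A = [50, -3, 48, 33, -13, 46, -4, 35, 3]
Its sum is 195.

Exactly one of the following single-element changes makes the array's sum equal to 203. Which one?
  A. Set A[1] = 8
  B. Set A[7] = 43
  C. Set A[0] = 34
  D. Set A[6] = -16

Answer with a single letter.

Answer: B

Derivation:
Option A: A[1] -3->8, delta=11, new_sum=195+(11)=206
Option B: A[7] 35->43, delta=8, new_sum=195+(8)=203 <-- matches target
Option C: A[0] 50->34, delta=-16, new_sum=195+(-16)=179
Option D: A[6] -4->-16, delta=-12, new_sum=195+(-12)=183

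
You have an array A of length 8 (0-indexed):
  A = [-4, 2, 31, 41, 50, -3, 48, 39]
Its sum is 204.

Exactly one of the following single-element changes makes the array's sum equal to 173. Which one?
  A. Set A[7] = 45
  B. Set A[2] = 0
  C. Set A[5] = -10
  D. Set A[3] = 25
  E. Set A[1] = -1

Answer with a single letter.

Option A: A[7] 39->45, delta=6, new_sum=204+(6)=210
Option B: A[2] 31->0, delta=-31, new_sum=204+(-31)=173 <-- matches target
Option C: A[5] -3->-10, delta=-7, new_sum=204+(-7)=197
Option D: A[3] 41->25, delta=-16, new_sum=204+(-16)=188
Option E: A[1] 2->-1, delta=-3, new_sum=204+(-3)=201

Answer: B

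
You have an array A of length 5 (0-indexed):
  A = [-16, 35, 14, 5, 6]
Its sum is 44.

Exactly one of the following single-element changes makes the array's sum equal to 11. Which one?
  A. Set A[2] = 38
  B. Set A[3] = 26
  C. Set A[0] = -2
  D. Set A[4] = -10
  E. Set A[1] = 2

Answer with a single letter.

Answer: E

Derivation:
Option A: A[2] 14->38, delta=24, new_sum=44+(24)=68
Option B: A[3] 5->26, delta=21, new_sum=44+(21)=65
Option C: A[0] -16->-2, delta=14, new_sum=44+(14)=58
Option D: A[4] 6->-10, delta=-16, new_sum=44+(-16)=28
Option E: A[1] 35->2, delta=-33, new_sum=44+(-33)=11 <-- matches target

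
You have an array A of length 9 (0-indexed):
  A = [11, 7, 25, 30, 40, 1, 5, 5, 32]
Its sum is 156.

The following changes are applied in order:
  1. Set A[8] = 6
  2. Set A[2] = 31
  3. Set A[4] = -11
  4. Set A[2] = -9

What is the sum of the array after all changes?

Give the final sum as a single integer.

Initial sum: 156
Change 1: A[8] 32 -> 6, delta = -26, sum = 130
Change 2: A[2] 25 -> 31, delta = 6, sum = 136
Change 3: A[4] 40 -> -11, delta = -51, sum = 85
Change 4: A[2] 31 -> -9, delta = -40, sum = 45

Answer: 45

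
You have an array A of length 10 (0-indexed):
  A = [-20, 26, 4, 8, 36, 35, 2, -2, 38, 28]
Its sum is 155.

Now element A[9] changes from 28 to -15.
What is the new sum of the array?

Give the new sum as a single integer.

Answer: 112

Derivation:
Old value at index 9: 28
New value at index 9: -15
Delta = -15 - 28 = -43
New sum = old_sum + delta = 155 + (-43) = 112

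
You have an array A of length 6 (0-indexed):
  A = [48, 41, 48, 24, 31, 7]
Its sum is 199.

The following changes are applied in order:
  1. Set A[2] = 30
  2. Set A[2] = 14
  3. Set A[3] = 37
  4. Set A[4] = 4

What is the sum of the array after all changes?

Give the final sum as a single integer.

Initial sum: 199
Change 1: A[2] 48 -> 30, delta = -18, sum = 181
Change 2: A[2] 30 -> 14, delta = -16, sum = 165
Change 3: A[3] 24 -> 37, delta = 13, sum = 178
Change 4: A[4] 31 -> 4, delta = -27, sum = 151

Answer: 151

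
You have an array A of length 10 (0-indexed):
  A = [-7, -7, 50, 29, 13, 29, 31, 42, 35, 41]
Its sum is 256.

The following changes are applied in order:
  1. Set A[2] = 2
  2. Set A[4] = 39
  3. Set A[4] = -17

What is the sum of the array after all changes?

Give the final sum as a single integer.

Initial sum: 256
Change 1: A[2] 50 -> 2, delta = -48, sum = 208
Change 2: A[4] 13 -> 39, delta = 26, sum = 234
Change 3: A[4] 39 -> -17, delta = -56, sum = 178

Answer: 178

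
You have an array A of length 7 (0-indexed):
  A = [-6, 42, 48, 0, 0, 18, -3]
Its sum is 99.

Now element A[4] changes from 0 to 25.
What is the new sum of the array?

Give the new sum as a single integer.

Answer: 124

Derivation:
Old value at index 4: 0
New value at index 4: 25
Delta = 25 - 0 = 25
New sum = old_sum + delta = 99 + (25) = 124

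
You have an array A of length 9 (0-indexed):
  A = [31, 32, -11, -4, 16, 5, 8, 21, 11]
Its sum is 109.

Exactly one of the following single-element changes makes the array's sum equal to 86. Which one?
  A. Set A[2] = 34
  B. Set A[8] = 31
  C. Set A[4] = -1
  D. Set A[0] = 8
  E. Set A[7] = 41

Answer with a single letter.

Answer: D

Derivation:
Option A: A[2] -11->34, delta=45, new_sum=109+(45)=154
Option B: A[8] 11->31, delta=20, new_sum=109+(20)=129
Option C: A[4] 16->-1, delta=-17, new_sum=109+(-17)=92
Option D: A[0] 31->8, delta=-23, new_sum=109+(-23)=86 <-- matches target
Option E: A[7] 21->41, delta=20, new_sum=109+(20)=129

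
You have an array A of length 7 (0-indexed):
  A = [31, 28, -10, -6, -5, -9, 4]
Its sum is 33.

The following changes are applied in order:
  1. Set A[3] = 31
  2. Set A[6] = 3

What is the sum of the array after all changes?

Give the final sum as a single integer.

Answer: 69

Derivation:
Initial sum: 33
Change 1: A[3] -6 -> 31, delta = 37, sum = 70
Change 2: A[6] 4 -> 3, delta = -1, sum = 69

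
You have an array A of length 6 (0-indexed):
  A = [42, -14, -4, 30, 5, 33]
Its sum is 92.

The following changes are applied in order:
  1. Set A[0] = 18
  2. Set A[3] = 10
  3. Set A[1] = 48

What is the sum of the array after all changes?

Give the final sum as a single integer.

Answer: 110

Derivation:
Initial sum: 92
Change 1: A[0] 42 -> 18, delta = -24, sum = 68
Change 2: A[3] 30 -> 10, delta = -20, sum = 48
Change 3: A[1] -14 -> 48, delta = 62, sum = 110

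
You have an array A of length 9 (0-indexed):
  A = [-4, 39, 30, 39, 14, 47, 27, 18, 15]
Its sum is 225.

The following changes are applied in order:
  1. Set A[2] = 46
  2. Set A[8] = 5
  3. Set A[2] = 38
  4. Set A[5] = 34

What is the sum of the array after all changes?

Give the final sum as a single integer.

Initial sum: 225
Change 1: A[2] 30 -> 46, delta = 16, sum = 241
Change 2: A[8] 15 -> 5, delta = -10, sum = 231
Change 3: A[2] 46 -> 38, delta = -8, sum = 223
Change 4: A[5] 47 -> 34, delta = -13, sum = 210

Answer: 210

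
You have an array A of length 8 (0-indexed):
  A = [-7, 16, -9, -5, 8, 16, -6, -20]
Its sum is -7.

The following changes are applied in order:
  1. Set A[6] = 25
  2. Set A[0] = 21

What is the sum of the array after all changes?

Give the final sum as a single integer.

Answer: 52

Derivation:
Initial sum: -7
Change 1: A[6] -6 -> 25, delta = 31, sum = 24
Change 2: A[0] -7 -> 21, delta = 28, sum = 52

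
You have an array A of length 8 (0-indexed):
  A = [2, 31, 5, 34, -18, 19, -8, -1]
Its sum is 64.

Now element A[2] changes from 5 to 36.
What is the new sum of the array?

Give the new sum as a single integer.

Old value at index 2: 5
New value at index 2: 36
Delta = 36 - 5 = 31
New sum = old_sum + delta = 64 + (31) = 95

Answer: 95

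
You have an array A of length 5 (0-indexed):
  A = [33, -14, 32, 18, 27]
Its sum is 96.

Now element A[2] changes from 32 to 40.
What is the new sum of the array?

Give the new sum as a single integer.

Old value at index 2: 32
New value at index 2: 40
Delta = 40 - 32 = 8
New sum = old_sum + delta = 96 + (8) = 104

Answer: 104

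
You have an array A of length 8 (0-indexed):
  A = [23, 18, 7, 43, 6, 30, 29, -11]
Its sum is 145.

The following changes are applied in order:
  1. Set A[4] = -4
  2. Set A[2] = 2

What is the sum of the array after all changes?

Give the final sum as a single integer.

Initial sum: 145
Change 1: A[4] 6 -> -4, delta = -10, sum = 135
Change 2: A[2] 7 -> 2, delta = -5, sum = 130

Answer: 130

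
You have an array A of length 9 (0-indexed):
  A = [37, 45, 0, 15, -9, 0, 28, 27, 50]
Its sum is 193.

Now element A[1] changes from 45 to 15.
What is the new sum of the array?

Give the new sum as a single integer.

Answer: 163

Derivation:
Old value at index 1: 45
New value at index 1: 15
Delta = 15 - 45 = -30
New sum = old_sum + delta = 193 + (-30) = 163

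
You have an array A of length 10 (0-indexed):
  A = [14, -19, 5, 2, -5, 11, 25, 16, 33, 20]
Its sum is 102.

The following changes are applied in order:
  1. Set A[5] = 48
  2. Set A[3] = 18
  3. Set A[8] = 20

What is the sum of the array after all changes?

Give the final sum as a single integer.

Answer: 142

Derivation:
Initial sum: 102
Change 1: A[5] 11 -> 48, delta = 37, sum = 139
Change 2: A[3] 2 -> 18, delta = 16, sum = 155
Change 3: A[8] 33 -> 20, delta = -13, sum = 142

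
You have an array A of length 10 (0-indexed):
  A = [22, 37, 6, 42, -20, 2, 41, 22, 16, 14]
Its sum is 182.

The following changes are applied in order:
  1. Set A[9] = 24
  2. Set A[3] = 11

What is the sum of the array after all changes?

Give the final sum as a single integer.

Answer: 161

Derivation:
Initial sum: 182
Change 1: A[9] 14 -> 24, delta = 10, sum = 192
Change 2: A[3] 42 -> 11, delta = -31, sum = 161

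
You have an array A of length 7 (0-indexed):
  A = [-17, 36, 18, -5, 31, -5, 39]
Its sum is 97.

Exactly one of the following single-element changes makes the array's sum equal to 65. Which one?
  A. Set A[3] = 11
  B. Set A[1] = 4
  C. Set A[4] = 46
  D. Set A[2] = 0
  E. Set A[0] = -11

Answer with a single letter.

Answer: B

Derivation:
Option A: A[3] -5->11, delta=16, new_sum=97+(16)=113
Option B: A[1] 36->4, delta=-32, new_sum=97+(-32)=65 <-- matches target
Option C: A[4] 31->46, delta=15, new_sum=97+(15)=112
Option D: A[2] 18->0, delta=-18, new_sum=97+(-18)=79
Option E: A[0] -17->-11, delta=6, new_sum=97+(6)=103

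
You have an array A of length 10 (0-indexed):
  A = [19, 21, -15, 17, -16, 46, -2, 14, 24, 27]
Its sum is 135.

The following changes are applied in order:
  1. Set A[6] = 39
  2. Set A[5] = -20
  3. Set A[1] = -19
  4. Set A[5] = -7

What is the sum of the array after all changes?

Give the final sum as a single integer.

Initial sum: 135
Change 1: A[6] -2 -> 39, delta = 41, sum = 176
Change 2: A[5] 46 -> -20, delta = -66, sum = 110
Change 3: A[1] 21 -> -19, delta = -40, sum = 70
Change 4: A[5] -20 -> -7, delta = 13, sum = 83

Answer: 83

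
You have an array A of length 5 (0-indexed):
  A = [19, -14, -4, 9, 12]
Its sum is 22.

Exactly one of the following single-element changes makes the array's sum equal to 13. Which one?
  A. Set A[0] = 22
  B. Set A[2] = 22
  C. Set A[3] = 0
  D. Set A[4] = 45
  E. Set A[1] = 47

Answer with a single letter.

Option A: A[0] 19->22, delta=3, new_sum=22+(3)=25
Option B: A[2] -4->22, delta=26, new_sum=22+(26)=48
Option C: A[3] 9->0, delta=-9, new_sum=22+(-9)=13 <-- matches target
Option D: A[4] 12->45, delta=33, new_sum=22+(33)=55
Option E: A[1] -14->47, delta=61, new_sum=22+(61)=83

Answer: C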